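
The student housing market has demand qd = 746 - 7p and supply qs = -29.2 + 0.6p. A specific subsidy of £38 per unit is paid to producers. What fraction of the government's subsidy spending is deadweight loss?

Pre-subsidy: 746 - 7p = -29.2 + 0.6p gives p* = 102, q* = 32.
With the subsidy, sellers receive ps = pb + 38 for each unit, where pb is the price buyers pay.
Supply in terms of pb becomes qs = -29.2 + 0.6(pb + 38) = -6.4 + 0.6pb. Setting this equal to demand: 746 - 7pb = -6.4 + 0.6pb, so pb = 99.
Sellers receive ps = 99 + 38 = 137; q' = 746 − 7·99 = 53.
ΔCS = ½(32 + 53)(102 − 99) = 127.5; ΔPS = ½(32 + 53)(137 − 102) = 1487.5.
Government spending = 38 × 53 = 2014.
DWL = ½ × 38 × (53 − 32) = 399; fraction = 399 / 2014 = 21/106.

DWL / government spending = 21/106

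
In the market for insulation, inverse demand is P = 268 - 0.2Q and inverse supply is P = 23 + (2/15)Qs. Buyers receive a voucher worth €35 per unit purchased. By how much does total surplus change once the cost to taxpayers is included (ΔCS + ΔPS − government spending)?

Pre-subsidy: 268 - 0.2Q = 23 + (2/15)Q gives Q* = 735 and P* = 121.
With the rebate, buyers effectively pay Pb = Ps − 35, where Ps is the price sellers receive.
On the curves, Pb = 268 - 0.2Q and Ps = 23 + (2/15)Q; the wedge Ps − Pb = 35 gives 23 + (2/15)Q − (268 - 0.2Q) = 35, so Q' = 840.
Then Pb = 268 − 0.2·840 = 100 and Ps = 23 + (2/15)·840 = 135.
ΔCS = ½(735 + 840)(121 − 100) = 16537.5; ΔPS = ½(735 + 840)(135 − 121) = 11025.
Government spending = 35 × 840 = 29400.
Net change = 16537.5 + 11025 − 29400 = -1837.5. The loss equals the DWL triangle ½·35·105.

Net change in total surplus = -€1837.5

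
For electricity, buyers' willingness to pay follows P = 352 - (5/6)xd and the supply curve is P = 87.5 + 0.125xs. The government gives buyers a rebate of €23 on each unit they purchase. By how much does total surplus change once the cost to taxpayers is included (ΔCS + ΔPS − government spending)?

Net change in total surplus = -€276

Pre-subsidy: 352 - (5/6)x = 87.5 + 0.125x gives x* = 276 and P* = 122.
With the rebate, buyers effectively pay Pb = Ps − 23, where Ps is the price sellers receive.
On the curves, Pb = 352 - (5/6)x and Ps = 87.5 + 0.125x; the wedge Ps − Pb = 23 gives 87.5 + 0.125x − (352 - (5/6)x) = 23, so x' = 300.
Then Pb = 352 − (5/6)·300 = 102 and Ps = 87.5 + 0.125·300 = 125.
ΔCS = ½(276 + 300)(122 − 102) = 5760; ΔPS = ½(276 + 300)(125 − 122) = 864.
Government spending = 23 × 300 = 6900.
Net change = 5760 + 864 − 6900 = -276. The loss equals the DWL triangle ½·23·24.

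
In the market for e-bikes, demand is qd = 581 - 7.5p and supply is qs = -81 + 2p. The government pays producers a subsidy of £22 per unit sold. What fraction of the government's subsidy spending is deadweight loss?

DWL / government spending = 330/1769

Pre-subsidy: 581 - 7.5p = -81 + 2p gives p* = 1324/19, q* = 1109/19.
With the subsidy, sellers receive ps = pb + 22 for each unit, where pb is the price buyers pay.
Supply in terms of pb becomes qs = -81 + 2(pb + 22) = -37 + 2pb. Setting this equal to demand: 581 - 7.5pb = -37 + 2pb, so pb = 1236/19.
Sellers receive ps = 1236/19 + 22 = 1654/19; q' = 581 − 7.5·(1236/19) = 1769/19.
ΔCS = ½(1109/19 + 1769/19)(1324/19 − 1236/19) = 126632/361; ΔPS = ½(1109/19 + 1769/19)(1654/19 − 1324/19) = 474870/361.
Government spending = 22 × 1769/19 = 38918/19.
DWL = ½ × 22 × (1769/19 − 1109/19) = 7260/19; fraction = (7260/19) / (38918/19) = 330/1769.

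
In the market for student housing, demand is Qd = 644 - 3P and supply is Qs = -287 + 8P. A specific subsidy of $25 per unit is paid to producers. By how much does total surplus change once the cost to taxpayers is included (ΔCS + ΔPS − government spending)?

Net change in total surplus = -7500/11

Pre-subsidy: 644 - 3P = -287 + 8P gives P* = 931/11, Q* = 4291/11.
With the subsidy, sellers receive Ps = Pb + 25 for each unit, where Pb is the price buyers pay.
Supply in terms of Pb becomes Qs = -287 + 8(Pb + 25) = -87 + 8Pb. Setting this equal to demand: 644 - 3Pb = -87 + 8Pb, so Pb = 731/11.
Sellers receive Ps = 731/11 + 25 = 1006/11; Q' = 644 − 3·(731/11) = 4891/11.
ΔCS = ½(4291/11 + 4891/11)(931/11 − 731/11) = 918200/121; ΔPS = ½(4291/11 + 4891/11)(1006/11 − 931/11) = 344325/121.
Government spending = 25 × 4891/11 = 122275/11.
Net change = 918200/121 + 344325/121 − 122275/11 = -7500/11. The loss equals the DWL triangle ½·25·600/11.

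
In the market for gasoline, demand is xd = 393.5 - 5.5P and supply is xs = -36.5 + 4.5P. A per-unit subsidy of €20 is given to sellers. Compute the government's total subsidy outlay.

Pre-subsidy: 393.5 - 5.5P = -36.5 + 4.5P gives P* = 43, x* = 157.
With the subsidy, sellers receive Ps = Pb + 20 for each unit, where Pb is the price buyers pay.
Supply in terms of Pb becomes xs = -36.5 + 4.5(Pb + 20) = 53.5 + 4.5Pb. Setting this equal to demand: 393.5 - 5.5Pb = 53.5 + 4.5Pb, so Pb = 34.
Sellers receive Ps = 34 + 20 = 54; x' = 393.5 − 5.5·34 = 206.5.
Government outlay = subsidy × quantity = 20 × 206.5 = 4130.

Government cost = €4130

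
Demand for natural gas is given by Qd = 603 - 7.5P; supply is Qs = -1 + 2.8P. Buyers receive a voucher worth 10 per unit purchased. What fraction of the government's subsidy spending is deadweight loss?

DWL / government spending = 350/6303

Pre-subsidy: 603 - 7.5P = -1 + 2.8P gives P* = 6040/103, Q* = 16809/103.
With the rebate, buyers effectively pay Pb = Ps − 10, where Ps is the price sellers receive.
Demand in terms of Ps becomes Qd = 603 − 7.5(Ps − 10) = 678 - 7.5Ps. Setting this equal to supply: 678 - 7.5Ps = -1 + 2.8Ps, so Ps = 6790/103.
Buyers pay Pb = 6790/103 − 10 = 5760/103; Q' = -1 + 2.8·(6790/103) = 18909/103.
ΔCS = ½(16809/103 + 18909/103)(6040/103 − 5760/103) = 5000520/10609; ΔPS = ½(16809/103 + 18909/103)(6790/103 − 6040/103) = 13394250/10609.
Government spending = 10 × 18909/103 = 189090/103.
DWL = ½ × 10 × (18909/103 − 16809/103) = 10500/103; fraction = (10500/103) / (189090/103) = 350/6303.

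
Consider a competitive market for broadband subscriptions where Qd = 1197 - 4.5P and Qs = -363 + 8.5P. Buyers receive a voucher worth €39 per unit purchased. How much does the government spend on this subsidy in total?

Pre-subsidy: 1197 - 4.5P = -363 + 8.5P gives P* = 120, Q* = 657.
With the rebate, buyers effectively pay Pb = Ps − 39, where Ps is the price sellers receive.
Demand in terms of Ps becomes Qd = 1197 − 4.5(Ps − 39) = 1372.5 - 4.5Ps. Setting this equal to supply: 1372.5 - 4.5Ps = -363 + 8.5Ps, so Ps = 133.5.
Buyers pay Pb = 133.5 − 39 = 94.5; Q' = -363 + 8.5·133.5 = 771.75.
Government outlay = subsidy × quantity = 39 × 771.75 = 30098.25.

Government cost = €30098.25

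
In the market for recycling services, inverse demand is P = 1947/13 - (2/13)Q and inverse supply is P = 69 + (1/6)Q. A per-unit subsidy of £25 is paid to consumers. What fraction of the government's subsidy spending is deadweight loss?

DWL / government spending = 13/110

Pre-subsidy: 1947/13 - (2/13)Q = 69 + (1/6)Q gives Q* = 252 and P* = 111.
With the rebate, buyers effectively pay Pb = Ps − 25, where Ps is the price sellers receive.
On the curves, Pb = 1947/13 - (2/13)Q and Ps = 69 + (1/6)Q; the wedge Ps − Pb = 25 gives 69 + (1/6)Q − (1947/13 - (2/13)Q) = 25, so Q' = 330.
Then Pb = 1947/13 − (2/13)·330 = 99 and Ps = 69 + (1/6)·330 = 124.
ΔCS = ½(252 + 330)(111 − 99) = 3492; ΔPS = ½(252 + 330)(124 − 111) = 3783.
Government spending = 25 × 330 = 8250.
DWL = ½ × 25 × (330 − 252) = 975; fraction = 975 / 8250 = 13/110.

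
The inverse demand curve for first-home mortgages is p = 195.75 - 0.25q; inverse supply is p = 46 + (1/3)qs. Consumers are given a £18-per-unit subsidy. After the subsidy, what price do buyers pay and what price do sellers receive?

Buyers pay 867/7; sellers receive 993/7

Pre-subsidy: 195.75 - 0.25q = 46 + (1/3)q gives q* = 1797/7 and p* = 921/7.
With the rebate, buyers effectively pay pb = ps − 18, where ps is the price sellers receive.
On the curves, pb = 195.75 - 0.25q and ps = 46 + (1/3)q; the wedge ps − pb = 18 gives 46 + (1/3)q − (195.75 - 0.25q) = 18, so q' = 2013/7.
Then pb = 195.75 − 0.25·(2013/7) = 867/7 and ps = 46 + (1/3)·(2013/7) = 993/7.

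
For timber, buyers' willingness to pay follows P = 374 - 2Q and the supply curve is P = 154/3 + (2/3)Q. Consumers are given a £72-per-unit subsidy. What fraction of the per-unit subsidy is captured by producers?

Producer share = 0.25

Pre-subsidy: 374 - 2Q = 154/3 + (2/3)Q gives Q* = 121 and P* = 132.
With the rebate, buyers effectively pay Pb = Ps − 72, where Ps is the price sellers receive.
On the curves, Pb = 374 - 2Q and Ps = 154/3 + (2/3)Q; the wedge Ps − Pb = 72 gives 154/3 + (2/3)Q − (374 - 2Q) = 72, so Q' = 148.
Then Pb = 374 − 2·148 = 78 and Ps = 154/3 + (2/3)·148 = 150.
Buyers' price falls by P* − Pb = 132 − 78 = 54; sellers' price rises by Ps − P* = 150 − 132 = 18.
So producers capture 18/72 = 0.25 of each unit of subsidy.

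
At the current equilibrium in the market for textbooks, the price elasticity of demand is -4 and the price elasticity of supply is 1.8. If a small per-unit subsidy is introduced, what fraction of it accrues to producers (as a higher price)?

Producer share = 20/29

For a small subsidy around the equilibrium, the benefit split depends on the relative slopes, which at a point are proportional to the elasticities.
Buyer share = εs/(εs + |εd|) = 1.8/(1.8 + 4) = 9/29; seller share = |εd|/(εs + |εd|) = 20/29.
So producers capture 20/29 of the subsidy.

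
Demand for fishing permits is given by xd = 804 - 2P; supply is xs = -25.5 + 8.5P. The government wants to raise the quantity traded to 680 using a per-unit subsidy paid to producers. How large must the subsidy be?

Required subsidy s = 21 per unit

At x = 680, invert demand for the buyer price: Pb = (804 − 680)/2 = 62; invert supply for the seller price: Ps = (680 − (-25.5))/8.5 = 83.
The subsidy must fill the gap: s = Ps − Pb = 83 − 62 = 21.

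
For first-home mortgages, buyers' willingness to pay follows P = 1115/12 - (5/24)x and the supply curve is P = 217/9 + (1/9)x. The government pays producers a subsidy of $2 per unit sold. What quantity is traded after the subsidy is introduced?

Pre-subsidy: 1115/12 - (5/24)x = 217/9 + (1/9)x gives x* = 4954/23 and P* = 1105/23.
With the subsidy, sellers receive Ps = Pb + 2 for each unit, where Pb is the price buyers pay.
On the curves, Pb = 1115/12 - (5/24)x and Ps = 217/9 + (1/9)x; the wedge Ps − Pb = 2 gives 217/9 + (1/9)x − (1115/12 - (5/24)x) = 2, so x' = 5098/23.
Then Pb = 1115/12 − (5/24)·(5098/23) = 1075/23 and Ps = 217/9 + (1/9)·(5098/23) = 1121/23.

x' = 5098/23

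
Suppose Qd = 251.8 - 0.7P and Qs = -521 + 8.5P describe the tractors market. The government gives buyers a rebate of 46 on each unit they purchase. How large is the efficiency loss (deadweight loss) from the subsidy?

Deadweight loss = 684.25

Pre-subsidy: 251.8 - 0.7P = -521 + 8.5P gives P* = 84, Q* = 193.
With the rebate, buyers effectively pay Pb = Ps − 46, where Ps is the price sellers receive.
Demand in terms of Ps becomes Qd = 251.8 − 0.7(Ps − 46) = 284 - 0.7Ps. Setting this equal to supply: 284 - 0.7Ps = -521 + 8.5Ps, so Ps = 87.5.
Buyers pay Pb = 87.5 − 46 = 41.5; Q' = -521 + 8.5·87.5 = 222.75.
The subsidy expands output by 222.75 − 193 = 29.75 past the efficient level; on those units the gap between marginal cost and willingness to pay runs from 0 up to 46.
DWL = ½ × 46 × 29.75 = 684.25.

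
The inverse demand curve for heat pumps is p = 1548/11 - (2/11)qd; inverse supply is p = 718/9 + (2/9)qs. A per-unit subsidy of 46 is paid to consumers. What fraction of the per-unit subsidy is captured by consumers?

Consumer share = 0.45

Pre-subsidy: 1548/11 - (2/11)q = 718/9 + (2/9)q gives q* = 150.85 and p* = 113.3.
With the rebate, buyers effectively pay pb = ps − 46, where ps is the price sellers receive.
On the curves, pb = 1548/11 - (2/11)q and ps = 718/9 + (2/9)q; the wedge ps − pb = 46 gives 718/9 + (2/9)q − (1548/11 - (2/11)q) = 46, so q' = 264.7.
Then pb = 1548/11 − (2/11)·264.7 = 92.6 and ps = 718/9 + (2/9)·264.7 = 138.6.
Buyers' price falls by p* − pb = 113.3 − 92.6 = 20.7; sellers' price rises by ps − p* = 138.6 − 113.3 = 25.3.
So consumers capture 20.7/46 = 0.45 of each unit of subsidy.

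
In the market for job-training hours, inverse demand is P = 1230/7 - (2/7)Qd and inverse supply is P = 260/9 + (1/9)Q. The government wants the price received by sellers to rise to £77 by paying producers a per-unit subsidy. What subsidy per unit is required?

At a seller price of 77, quantity supplied is -260 + 9·77 = 433.
Buyers absorb 433 only when they pay Pb = 1230/7 − (2/7)·433 = 52.
s = Ps − Pb = 77 − 52 = 25.

Required subsidy s = £25 per unit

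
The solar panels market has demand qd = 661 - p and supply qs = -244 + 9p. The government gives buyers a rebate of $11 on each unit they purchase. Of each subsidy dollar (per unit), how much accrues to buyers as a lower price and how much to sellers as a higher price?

Buyers gain $9.9 per unit; sellers gain $1.1 per unit

Pre-subsidy: 661 - p = -244 + 9p gives p* = 90.5, q* = 570.5.
With the rebate, buyers effectively pay pb = ps − 11, where ps is the price sellers receive.
Demand in terms of ps becomes qd = 661 − 1(ps − 11) = 672 - ps. Setting this equal to supply: 672 - ps = -244 + 9ps, so ps = 91.6.
Buyers pay pb = 91.6 − 11 = 80.6; q' = -244 + 9·91.6 = 580.4.
Buyers' price falls by p* − pb = 90.5 − 80.6 = 9.9; sellers' price rises by ps − p* = 91.6 − 90.5 = 1.1.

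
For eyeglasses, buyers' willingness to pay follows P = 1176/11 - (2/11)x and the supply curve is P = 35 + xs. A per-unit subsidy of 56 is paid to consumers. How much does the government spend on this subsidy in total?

Pre-subsidy: 1176/11 - (2/11)x = 35 + x gives x* = 791/13 and P* = 1246/13.
With the rebate, buyers effectively pay Pb = Ps − 56, where Ps is the price sellers receive.
On the curves, Pb = 1176/11 - (2/11)x and Ps = 35 + x; the wedge Ps − Pb = 56 gives 35 + x − (1176/11 - (2/11)x) = 56, so x' = 1407/13.
Then Pb = 1176/11 − (2/11)·(1407/13) = 1134/13 and Ps = 35 + 1·(1407/13) = 1862/13.
Government outlay = subsidy × quantity = 56 × 1407/13 = 78792/13.

Government cost = 78792/13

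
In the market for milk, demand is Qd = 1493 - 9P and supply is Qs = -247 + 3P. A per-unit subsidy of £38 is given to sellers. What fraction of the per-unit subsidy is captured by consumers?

Pre-subsidy: 1493 - 9P = -247 + 3P gives P* = 145, Q* = 188.
With the subsidy, sellers receive Ps = Pb + 38 for each unit, where Pb is the price buyers pay.
Supply in terms of Pb becomes Qs = -247 + 3(Pb + 38) = -133 + 3Pb. Setting this equal to demand: 1493 - 9Pb = -133 + 3Pb, so Pb = 135.5.
Sellers receive Ps = 135.5 + 38 = 173.5; Q' = 1493 − 9·135.5 = 273.5.
Buyers' price falls by P* − Pb = 145 − 135.5 = 9.5; sellers' price rises by Ps − P* = 173.5 − 145 = 28.5.
So consumers capture 9.5/38 = 0.25 of each unit of subsidy.

Consumer share = 0.25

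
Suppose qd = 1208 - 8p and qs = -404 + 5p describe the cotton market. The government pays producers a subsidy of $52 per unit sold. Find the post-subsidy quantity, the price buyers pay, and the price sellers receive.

q' = 376; buyers pay $104; sellers receive $156

Pre-subsidy: 1208 - 8p = -404 + 5p gives p* = 124, q* = 216.
With the subsidy, sellers receive ps = pb + 52 for each unit, where pb is the price buyers pay.
Supply in terms of pb becomes qs = -404 + 5(pb + 52) = -144 + 5pb. Setting this equal to demand: 1208 - 8pb = -144 + 5pb, so pb = 104.
Sellers receive ps = 104 + 52 = 156; q' = 1208 − 8·104 = 376.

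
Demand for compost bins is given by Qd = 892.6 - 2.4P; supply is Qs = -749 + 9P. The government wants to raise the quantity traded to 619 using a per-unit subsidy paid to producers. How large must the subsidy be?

At Q = 619, invert demand for the buyer price: Pb = (892.6 − 619)/2.4 = 114; invert supply for the seller price: Ps = (619 − (-749))/9 = 152.
The subsidy must fill the gap: s = Ps − Pb = 152 − 114 = 38.

Required subsidy s = 38 per unit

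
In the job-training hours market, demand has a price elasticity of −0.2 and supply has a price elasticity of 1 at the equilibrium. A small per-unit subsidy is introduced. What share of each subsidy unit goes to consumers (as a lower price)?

For a small subsidy around the equilibrium, the benefit split depends on the relative slopes, which at a point are proportional to the elasticities.
Buyer share = εs/(εs + |εd|) = 1/(1 + 0.2) = 5/6; seller share = |εd|/(εs + |εd|) = 1/6.

Consumer share = 5/6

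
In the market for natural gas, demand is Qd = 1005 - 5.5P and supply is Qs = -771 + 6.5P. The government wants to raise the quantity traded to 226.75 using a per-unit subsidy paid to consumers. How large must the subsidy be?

Required subsidy s = 12 per unit

At Q = 226.75, invert demand for the buyer price: Pb = (1005 − 226.75)/5.5 = 141.5; invert supply for the seller price: Ps = (226.75 − (-771))/6.5 = 153.5.
The subsidy must fill the gap: s = Ps − Pb = 153.5 − 141.5 = 12.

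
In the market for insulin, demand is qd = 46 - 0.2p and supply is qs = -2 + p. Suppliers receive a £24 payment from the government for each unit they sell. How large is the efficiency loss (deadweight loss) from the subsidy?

Pre-subsidy: 46 - 0.2p = -2 + p gives p* = 40, q* = 38.
With the subsidy, sellers receive ps = pb + 24 for each unit, where pb is the price buyers pay.
Supply in terms of pb becomes qs = -2 + 1(pb + 24) = 22 + pb. Setting this equal to demand: 46 - 0.2pb = 22 + pb, so pb = 20.
Sellers receive ps = 20 + 24 = 44; q' = 46 − 0.2·20 = 42.
The subsidy expands output by 42 − 38 = 4 past the efficient level; on those units the gap between marginal cost and willingness to pay runs from 0 up to 24.
DWL = ½ × 24 × 4 = 48.

Deadweight loss = £48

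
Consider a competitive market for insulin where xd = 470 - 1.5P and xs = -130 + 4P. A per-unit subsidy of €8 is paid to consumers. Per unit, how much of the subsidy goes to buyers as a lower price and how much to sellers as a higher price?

Buyers gain 64/11 per unit; sellers gain 24/11 per unit

Pre-subsidy: 470 - 1.5P = -130 + 4P gives P* = 1200/11, x* = 3370/11.
With the rebate, buyers effectively pay Pb = Ps − 8, where Ps is the price sellers receive.
Demand in terms of Ps becomes xd = 470 − 1.5(Ps − 8) = 482 - 1.5Ps. Setting this equal to supply: 482 - 1.5Ps = -130 + 4Ps, so Ps = 1224/11.
Buyers pay Pb = 1224/11 − 8 = 1136/11; x' = -130 + 4·(1224/11) = 3466/11.
Buyers' price falls by P* − Pb = 1200/11 − 1136/11 = 64/11; sellers' price rises by Ps − P* = 1224/11 − 1200/11 = 24/11.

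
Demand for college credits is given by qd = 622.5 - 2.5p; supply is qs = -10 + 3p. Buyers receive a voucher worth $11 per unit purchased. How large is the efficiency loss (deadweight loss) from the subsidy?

Pre-subsidy: 622.5 - 2.5p = -10 + 3p gives p* = 115, q* = 335.
With the rebate, buyers effectively pay pb = ps − 11, where ps is the price sellers receive.
Demand in terms of ps becomes qd = 622.5 − 2.5(ps − 11) = 650 - 2.5ps. Setting this equal to supply: 650 - 2.5ps = -10 + 3ps, so ps = 120.
Buyers pay pb = 120 − 11 = 109; q' = -10 + 3·120 = 350.
The subsidy expands output by 350 − 335 = 15 past the efficient level; on those units the gap between marginal cost and willingness to pay runs from 0 up to 11.
DWL = ½ × 11 × 15 = 82.5.

Deadweight loss = $82.5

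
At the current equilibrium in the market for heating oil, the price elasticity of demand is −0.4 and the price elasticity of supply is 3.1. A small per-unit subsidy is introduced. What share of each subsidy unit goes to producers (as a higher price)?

Producer share = 4/35

For a small subsidy around the equilibrium, the benefit split depends on the relative slopes, which at a point are proportional to the elasticities.
Buyer share = εs/(εs + |εd|) = 3.1/(3.1 + 0.4) = 31/35; seller share = |εd|/(εs + |εd|) = 4/35.
So producers capture 4/35 of the subsidy.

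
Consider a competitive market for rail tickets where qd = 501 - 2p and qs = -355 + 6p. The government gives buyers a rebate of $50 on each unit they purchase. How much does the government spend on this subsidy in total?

Government cost = $18100

Pre-subsidy: 501 - 2p = -355 + 6p gives p* = 107, q* = 287.
With the rebate, buyers effectively pay pb = ps − 50, where ps is the price sellers receive.
Demand in terms of ps becomes qd = 501 − 2(ps − 50) = 601 - 2ps. Setting this equal to supply: 601 - 2ps = -355 + 6ps, so ps = 119.5.
Buyers pay pb = 119.5 − 50 = 69.5; q' = -355 + 6·119.5 = 362.
Government outlay = subsidy × quantity = 50 × 362 = 18100.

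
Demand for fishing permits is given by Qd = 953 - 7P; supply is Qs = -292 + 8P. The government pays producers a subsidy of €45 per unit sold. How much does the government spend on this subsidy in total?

Government cost = €24300

Pre-subsidy: 953 - 7P = -292 + 8P gives P* = 83, Q* = 372.
With the subsidy, sellers receive Ps = Pb + 45 for each unit, where Pb is the price buyers pay.
Supply in terms of Pb becomes Qs = -292 + 8(Pb + 45) = 68 + 8Pb. Setting this equal to demand: 953 - 7Pb = 68 + 8Pb, so Pb = 59.
Sellers receive Ps = 59 + 45 = 104; Q' = 953 − 7·59 = 540.
Government outlay = subsidy × quantity = 45 × 540 = 24300.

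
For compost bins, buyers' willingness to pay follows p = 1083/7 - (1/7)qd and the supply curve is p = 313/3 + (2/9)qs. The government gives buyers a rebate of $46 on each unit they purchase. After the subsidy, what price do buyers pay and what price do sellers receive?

Buyers pay $117; sellers receive $163

Pre-subsidy: 1083/7 - (1/7)q = 313/3 + (2/9)q gives q* = 138 and p* = 135.
With the rebate, buyers effectively pay pb = ps − 46, where ps is the price sellers receive.
On the curves, pb = 1083/7 - (1/7)q and ps = 313/3 + (2/9)q; the wedge ps − pb = 46 gives 313/3 + (2/9)q − (1083/7 - (1/7)q) = 46, so q' = 264.
Then pb = 1083/7 − (1/7)·264 = 117 and ps = 313/3 + (2/9)·264 = 163.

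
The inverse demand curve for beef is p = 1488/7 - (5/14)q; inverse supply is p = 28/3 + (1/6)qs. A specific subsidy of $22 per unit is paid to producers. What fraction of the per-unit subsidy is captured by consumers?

Pre-subsidy: 1488/7 - (5/14)q = 28/3 + (1/6)q gives q* = 388 and p* = 74.
With the subsidy, sellers receive ps = pb + 22 for each unit, where pb is the price buyers pay.
On the curves, pb = 1488/7 - (5/14)q and ps = 28/3 + (1/6)q; the wedge ps − pb = 22 gives 28/3 + (1/6)q − (1488/7 - (5/14)q) = 22, so q' = 430.
Then pb = 1488/7 − (5/14)·430 = 59 and ps = 28/3 + (1/6)·430 = 81.
Buyers' price falls by p* − pb = 74 − 59 = 15; sellers' price rises by ps − p* = 81 − 74 = 7.
So consumers capture 15/22 = 15/22 of each unit of subsidy.

Consumer share = 15/22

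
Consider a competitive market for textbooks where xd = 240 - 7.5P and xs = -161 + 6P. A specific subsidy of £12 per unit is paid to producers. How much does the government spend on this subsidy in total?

Pre-subsidy: 240 - 7.5P = -161 + 6P gives P* = 802/27, x* = 155/9.
With the subsidy, sellers receive Ps = Pb + 12 for each unit, where Pb is the price buyers pay.
Supply in terms of Pb becomes xs = -161 + 6(Pb + 12) = -89 + 6Pb. Setting this equal to demand: 240 - 7.5Pb = -89 + 6Pb, so Pb = 658/27.
Sellers receive Ps = 658/27 + 12 = 982/27; x' = 240 − 7.5·(658/27) = 515/9.
Government outlay = subsidy × quantity = 12 × 515/9 = 2060/3.

Government cost = 2060/3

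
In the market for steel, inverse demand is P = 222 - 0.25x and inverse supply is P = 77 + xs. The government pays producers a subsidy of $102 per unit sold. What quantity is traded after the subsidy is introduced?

x' = 197.6

Pre-subsidy: 222 - 0.25x = 77 + x gives x* = 116 and P* = 193.
With the subsidy, sellers receive Ps = Pb + 102 for each unit, where Pb is the price buyers pay.
On the curves, Pb = 222 - 0.25x and Ps = 77 + x; the wedge Ps − Pb = 102 gives 77 + x − (222 - 0.25x) = 102, so x' = 197.6.
Then Pb = 222 − 0.25·197.6 = 172.6 and Ps = 77 + 1·197.6 = 274.6.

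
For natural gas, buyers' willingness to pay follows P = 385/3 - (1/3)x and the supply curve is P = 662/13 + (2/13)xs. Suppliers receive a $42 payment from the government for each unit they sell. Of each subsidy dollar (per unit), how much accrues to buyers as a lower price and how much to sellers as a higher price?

Pre-subsidy: 385/3 - (1/3)x = 662/13 + (2/13)x gives x* = 3019/19 and P* = 1432/19.
With the subsidy, sellers receive Ps = Pb + 42 for each unit, where Pb is the price buyers pay.
On the curves, Pb = 385/3 - (1/3)x and Ps = 662/13 + (2/13)x; the wedge Ps − Pb = 42 gives 662/13 + (2/13)x − (385/3 - (1/3)x) = 42, so x' = 4657/19.
Then Pb = 385/3 − (1/3)·(4657/19) = 886/19 and Ps = 662/13 + (2/13)·(4657/19) = 1684/19.
Buyers' price falls by P* − Pb = 1432/19 − 886/19 = 546/19; sellers' price rises by Ps − P* = 1684/19 − 1432/19 = 252/19.

Buyers gain 546/19 per unit; sellers gain 252/19 per unit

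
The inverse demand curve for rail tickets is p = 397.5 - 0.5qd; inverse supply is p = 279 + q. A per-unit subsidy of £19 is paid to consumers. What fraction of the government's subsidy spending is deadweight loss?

DWL / government spending = 19/275

Pre-subsidy: 397.5 - 0.5q = 279 + q gives q* = 79 and p* = 358.
With the rebate, buyers effectively pay pb = ps − 19, where ps is the price sellers receive.
On the curves, pb = 397.5 - 0.5q and ps = 279 + q; the wedge ps − pb = 19 gives 279 + q − (397.5 - 0.5q) = 19, so q' = 275/3.
Then pb = 397.5 − 0.5·(275/3) = 1055/3 and ps = 279 + 1·(275/3) = 1112/3.
ΔCS = ½(79 + 275/3)(358 − 1055/3) = 4864/9; ΔPS = ½(79 + 275/3)(1112/3 − 358) = 9728/9.
Government spending = 19 × 275/3 = 5225/3.
DWL = ½ × 19 × (275/3 − 79) = 361/3; fraction = (361/3) / (5225/3) = 19/275.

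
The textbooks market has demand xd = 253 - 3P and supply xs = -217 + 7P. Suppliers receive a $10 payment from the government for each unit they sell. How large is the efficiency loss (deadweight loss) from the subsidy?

Deadweight loss = $105

Pre-subsidy: 253 - 3P = -217 + 7P gives P* = 47, x* = 112.
With the subsidy, sellers receive Ps = Pb + 10 for each unit, where Pb is the price buyers pay.
Supply in terms of Pb becomes xs = -217 + 7(Pb + 10) = -147 + 7Pb. Setting this equal to demand: 253 - 3Pb = -147 + 7Pb, so Pb = 40.
Sellers receive Ps = 40 + 10 = 50; x' = 253 − 3·40 = 133.
The subsidy expands output by 133 − 112 = 21 past the efficient level; on those units the gap between marginal cost and willingness to pay runs from 0 up to 10.
DWL = ½ × 10 × 21 = 105.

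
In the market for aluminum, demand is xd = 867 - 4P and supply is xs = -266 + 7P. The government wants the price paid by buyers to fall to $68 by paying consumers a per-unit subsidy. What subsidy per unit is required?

At a buyer price of 68, quantity demanded is 867 − 4·68 = 595.
Sellers supply 595 only when they receive Ps with -266 + 7·Ps = 595, i.e. Ps = 123.
s = Ps − Pb = 123 − 68 = 55.

Required subsidy s = $55 per unit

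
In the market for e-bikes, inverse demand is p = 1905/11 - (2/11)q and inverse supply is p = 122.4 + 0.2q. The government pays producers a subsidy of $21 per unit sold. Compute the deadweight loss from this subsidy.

Pre-subsidy: 1905/11 - (2/11)q = 122.4 + 0.2q gives q* = 133 and p* = 149.
With the subsidy, sellers receive ps = pb + 21 for each unit, where pb is the price buyers pay.
On the curves, pb = 1905/11 - (2/11)q and ps = 122.4 + 0.2q; the wedge ps − pb = 21 gives 122.4 + 0.2q − (1905/11 - (2/11)q) = 21, so q' = 188.
Then pb = 1905/11 − (2/11)·188 = 139 and ps = 122.4 + 0.2·188 = 160.
The subsidy expands output by 188 − 133 = 55 past the efficient level; on those units the gap between marginal cost and willingness to pay runs from 0 up to 21.
DWL = ½ × 21 × 55 = 577.5.

Deadweight loss = $577.5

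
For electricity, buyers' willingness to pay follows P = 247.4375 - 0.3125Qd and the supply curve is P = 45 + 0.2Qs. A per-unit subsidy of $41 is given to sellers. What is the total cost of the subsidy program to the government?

Pre-subsidy: 247.4375 - 0.3125Q = 45 + 0.2Q gives Q* = 395 and P* = 124.
With the subsidy, sellers receive Ps = Pb + 41 for each unit, where Pb is the price buyers pay.
On the curves, Pb = 247.4375 - 0.3125Q and Ps = 45 + 0.2Q; the wedge Ps − Pb = 41 gives 45 + 0.2Q − (247.4375 - 0.3125Q) = 41, so Q' = 475.
Then Pb = 247.4375 − 0.3125·475 = 99 and Ps = 45 + 0.2·475 = 140.
Government outlay = subsidy × quantity = 41 × 475 = 19475.

Government cost = $19475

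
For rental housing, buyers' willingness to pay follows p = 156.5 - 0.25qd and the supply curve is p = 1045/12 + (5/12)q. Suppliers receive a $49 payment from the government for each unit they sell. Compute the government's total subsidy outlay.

Pre-subsidy: 156.5 - 0.25q = 1045/12 + (5/12)q gives q* = 104.125 and p* = 130.46875.
With the subsidy, sellers receive ps = pb + 49 for each unit, where pb is the price buyers pay.
On the curves, pb = 156.5 - 0.25q and ps = 1045/12 + (5/12)q; the wedge ps − pb = 49 gives 1045/12 + (5/12)q − (156.5 - 0.25q) = 49, so q' = 177.625.
Then pb = 156.5 − 0.25·177.625 = 112.09375 and ps = 1045/12 + (5/12)·177.625 = 161.09375.
Government outlay = subsidy × quantity = 49 × 177.625 = 8703.625.

Government cost = $8703.625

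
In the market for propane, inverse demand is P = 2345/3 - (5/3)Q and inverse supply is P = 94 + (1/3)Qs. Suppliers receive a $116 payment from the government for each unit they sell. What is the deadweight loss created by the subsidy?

Pre-subsidy: 2345/3 - (5/3)Q = 94 + (1/3)Q gives Q* = 2063/6 and P* = 3755/18.
With the subsidy, sellers receive Ps = Pb + 116 for each unit, where Pb is the price buyers pay.
On the curves, Pb = 2345/3 - (5/3)Q and Ps = 94 + (1/3)Q; the wedge Ps − Pb = 116 gives 94 + (1/3)Q − (2345/3 - (5/3)Q) = 116, so Q' = 2411/6.
Then Pb = 2345/3 − (5/3)·(2411/6) = 2015/18 and Ps = 94 + (1/3)·(2411/6) = 4103/18.
The subsidy expands output by 2411/6 − 2063/6 = 58 past the efficient level; on those units the gap between marginal cost and willingness to pay runs from 0 up to 116.
DWL = ½ × 116 × 58 = 3364.

Deadweight loss = $3364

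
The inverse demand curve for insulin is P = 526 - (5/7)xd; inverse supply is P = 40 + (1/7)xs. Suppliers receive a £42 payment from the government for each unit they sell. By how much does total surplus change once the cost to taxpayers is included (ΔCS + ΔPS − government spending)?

Net change in total surplus = -£1029

Pre-subsidy: 526 - (5/7)x = 40 + (1/7)x gives x* = 567 and P* = 121.
With the subsidy, sellers receive Ps = Pb + 42 for each unit, where Pb is the price buyers pay.
On the curves, Pb = 526 - (5/7)x and Ps = 40 + (1/7)x; the wedge Ps − Pb = 42 gives 40 + (1/7)x − (526 - (5/7)x) = 42, so x' = 616.
Then Pb = 526 − (5/7)·616 = 86 and Ps = 40 + (1/7)·616 = 128.
ΔCS = ½(567 + 616)(121 − 86) = 20702.5; ΔPS = ½(567 + 616)(128 − 121) = 4140.5.
Government spending = 42 × 616 = 25872.
Net change = 20702.5 + 4140.5 − 25872 = -1029. The loss equals the DWL triangle ½·42·49.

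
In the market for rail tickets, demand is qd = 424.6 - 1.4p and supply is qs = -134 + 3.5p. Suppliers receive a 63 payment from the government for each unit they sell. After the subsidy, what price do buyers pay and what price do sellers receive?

Pre-subsidy: 424.6 - 1.4p = -134 + 3.5p gives p* = 114, q* = 265.
With the subsidy, sellers receive ps = pb + 63 for each unit, where pb is the price buyers pay.
Supply in terms of pb becomes qs = -134 + 3.5(pb + 63) = 86.5 + 3.5pb. Setting this equal to demand: 424.6 - 1.4pb = 86.5 + 3.5pb, so pb = 69.
Sellers receive ps = 69 + 63 = 132; q' = 424.6 − 1.4·69 = 328.

Buyers pay 69; sellers receive 132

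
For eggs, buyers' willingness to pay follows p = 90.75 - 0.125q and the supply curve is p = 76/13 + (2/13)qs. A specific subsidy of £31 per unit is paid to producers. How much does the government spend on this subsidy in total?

Government cost = 373674/29

Pre-subsidy: 90.75 - 0.125q = 76/13 + (2/13)q gives q* = 8830/29 and p* = 1528/29.
With the subsidy, sellers receive ps = pb + 31 for each unit, where pb is the price buyers pay.
On the curves, pb = 90.75 - 0.125q and ps = 76/13 + (2/13)q; the wedge ps − pb = 31 gives 76/13 + (2/13)q − (90.75 - 0.125q) = 31, so q' = 12054/29.
Then pb = 90.75 − 0.125·(12054/29) = 1125/29 and ps = 76/13 + (2/13)·(12054/29) = 2024/29.
Government outlay = subsidy × quantity = 31 × 12054/29 = 373674/29.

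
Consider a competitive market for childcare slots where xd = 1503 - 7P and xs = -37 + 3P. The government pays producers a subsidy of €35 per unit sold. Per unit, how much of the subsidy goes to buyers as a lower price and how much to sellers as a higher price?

Pre-subsidy: 1503 - 7P = -37 + 3P gives P* = 154, x* = 425.
With the subsidy, sellers receive Ps = Pb + 35 for each unit, where Pb is the price buyers pay.
Supply in terms of Pb becomes xs = -37 + 3(Pb + 35) = 68 + 3Pb. Setting this equal to demand: 1503 - 7Pb = 68 + 3Pb, so Pb = 143.5.
Sellers receive Ps = 143.5 + 35 = 178.5; x' = 1503 − 7·143.5 = 498.5.
Buyers' price falls by P* − Pb = 154 − 143.5 = 10.5; sellers' price rises by Ps − P* = 178.5 − 154 = 24.5.

Buyers gain €10.5 per unit; sellers gain €24.5 per unit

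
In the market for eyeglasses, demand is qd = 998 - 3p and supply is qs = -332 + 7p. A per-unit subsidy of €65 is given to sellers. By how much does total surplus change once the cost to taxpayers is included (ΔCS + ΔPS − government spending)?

Pre-subsidy: 998 - 3p = -332 + 7p gives p* = 133, q* = 599.
With the subsidy, sellers receive ps = pb + 65 for each unit, where pb is the price buyers pay.
Supply in terms of pb becomes qs = -332 + 7(pb + 65) = 123 + 7pb. Setting this equal to demand: 998 - 3pb = 123 + 7pb, so pb = 87.5.
Sellers receive ps = 87.5 + 65 = 152.5; q' = 998 − 3·87.5 = 735.5.
ΔCS = ½(599 + 735.5)(133 − 87.5) = 30359.875; ΔPS = ½(599 + 735.5)(152.5 − 133) = 13011.375.
Government spending = 65 × 735.5 = 47807.5.
Net change = 30359.875 + 13011.375 − 47807.5 = -4436.25. The loss equals the DWL triangle ½·65·136.5.

Net change in total surplus = -€4436.25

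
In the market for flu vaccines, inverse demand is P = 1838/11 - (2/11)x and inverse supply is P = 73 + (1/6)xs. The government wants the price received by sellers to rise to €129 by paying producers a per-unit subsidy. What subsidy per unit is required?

At a seller price of 129, quantity supplied is -438 + 6·129 = 336.
Buyers absorb 336 only when they pay Pb = 1838/11 − (2/11)·336 = 106.
s = Ps − Pb = 129 − 106 = 23.

Required subsidy s = €23 per unit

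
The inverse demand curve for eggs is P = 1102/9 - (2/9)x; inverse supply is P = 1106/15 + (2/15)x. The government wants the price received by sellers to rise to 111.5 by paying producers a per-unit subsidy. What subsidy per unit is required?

Required subsidy s = 52 per unit

At a seller price of 111.5, quantity supplied is -553 + 7.5·111.5 = 283.25.
Buyers absorb 283.25 only when they pay Pb = 1102/9 − (2/9)·283.25 = 59.5.
s = Ps − Pb = 111.5 − 59.5 = 52.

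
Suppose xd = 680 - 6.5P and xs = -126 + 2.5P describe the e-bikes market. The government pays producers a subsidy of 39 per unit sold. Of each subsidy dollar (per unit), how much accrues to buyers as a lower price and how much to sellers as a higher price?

Buyers gain 65/6 per unit; sellers gain 169/6 per unit

Pre-subsidy: 680 - 6.5P = -126 + 2.5P gives P* = 806/9, x* = 881/9.
With the subsidy, sellers receive Ps = Pb + 39 for each unit, where Pb is the price buyers pay.
Supply in terms of Pb becomes xs = -126 + 2.5(Pb + 39) = -28.5 + 2.5Pb. Setting this equal to demand: 680 - 6.5Pb = -28.5 + 2.5Pb, so Pb = 1417/18.
Sellers receive Ps = 1417/18 + 39 = 2119/18; x' = 680 − 6.5·(1417/18) = 6059/36.
Buyers' price falls by P* − Pb = 806/9 − 1417/18 = 65/6; sellers' price rises by Ps − P* = 2119/18 − 806/9 = 169/6.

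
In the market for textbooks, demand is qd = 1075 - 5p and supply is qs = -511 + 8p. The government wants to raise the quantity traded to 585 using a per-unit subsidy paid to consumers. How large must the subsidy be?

Required subsidy s = 39 per unit

At q = 585, invert demand for the buyer price: pb = (1075 − 585)/5 = 98; invert supply for the seller price: ps = (585 − (-511))/8 = 137.
The subsidy must fill the gap: s = ps − pb = 137 − 98 = 39.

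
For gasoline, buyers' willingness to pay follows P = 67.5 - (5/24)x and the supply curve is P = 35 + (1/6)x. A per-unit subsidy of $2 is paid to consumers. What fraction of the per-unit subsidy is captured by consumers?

Pre-subsidy: 67.5 - (5/24)x = 35 + (1/6)x gives x* = 260/3 and P* = 445/9.
With the rebate, buyers effectively pay Pb = Ps − 2, where Ps is the price sellers receive.
On the curves, Pb = 67.5 - (5/24)x and Ps = 35 + (1/6)x; the wedge Ps − Pb = 2 gives 35 + (1/6)x − (67.5 - (5/24)x) = 2, so x' = 92.
Then Pb = 67.5 − (5/24)·92 = 145/3 and Ps = 35 + (1/6)·92 = 151/3.
Buyers' price falls by P* − Pb = 445/9 − 145/3 = 10/9; sellers' price rises by Ps − P* = 151/3 − 445/9 = 8/9.
So consumers capture (10/9)/2 = 5/9 of each unit of subsidy.

Consumer share = 5/9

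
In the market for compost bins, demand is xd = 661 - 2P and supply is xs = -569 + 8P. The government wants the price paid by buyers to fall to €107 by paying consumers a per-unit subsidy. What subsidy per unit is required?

At a buyer price of 107, quantity demanded is 661 − 2·107 = 447.
Sellers supply 447 only when they receive Ps with -569 + 8·Ps = 447, i.e. Ps = 127.
s = Ps − Pb = 127 − 107 = 20.

Required subsidy s = €20 per unit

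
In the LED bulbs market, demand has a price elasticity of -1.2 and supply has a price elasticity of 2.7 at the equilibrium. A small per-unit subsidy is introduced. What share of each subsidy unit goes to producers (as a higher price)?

For a small subsidy around the equilibrium, the benefit split depends on the relative slopes, which at a point are proportional to the elasticities.
Buyer share = εs/(εs + |εd|) = 2.7/(2.7 + 1.2) = 9/13; seller share = |εd|/(εs + |εd|) = 4/13.
So producers capture 4/13 of the subsidy.

Producer share = 4/13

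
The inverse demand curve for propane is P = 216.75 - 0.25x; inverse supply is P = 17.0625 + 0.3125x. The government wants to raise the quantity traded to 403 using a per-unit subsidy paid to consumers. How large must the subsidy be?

At x = 403, from the demand curve buyers pay Pb = 216.75 − 0.25·403 = 116; from the supply curve sellers need Ps = 17.0625 + 0.3125·403 = 143.
The subsidy must fill the gap: s = Ps − Pb = 143 − 116 = 27.

Required subsidy s = 27 per unit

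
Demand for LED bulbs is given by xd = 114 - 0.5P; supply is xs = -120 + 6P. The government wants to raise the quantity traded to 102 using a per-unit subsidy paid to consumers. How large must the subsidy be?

Required subsidy s = 13 per unit

At x = 102, invert demand for the buyer price: Pb = (114 − 102)/0.5 = 24; invert supply for the seller price: Ps = (102 − (-120))/6 = 37.
The subsidy must fill the gap: s = Ps − Pb = 37 − 24 = 13.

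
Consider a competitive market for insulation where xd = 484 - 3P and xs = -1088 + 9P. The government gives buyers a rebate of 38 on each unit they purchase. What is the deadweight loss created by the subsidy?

Deadweight loss = 1624.5

Pre-subsidy: 484 - 3P = -1088 + 9P gives P* = 131, x* = 91.
With the rebate, buyers effectively pay Pb = Ps − 38, where Ps is the price sellers receive.
Demand in terms of Ps becomes xd = 484 − 3(Ps − 38) = 598 - 3Ps. Setting this equal to supply: 598 - 3Ps = -1088 + 9Ps, so Ps = 140.5.
Buyers pay Pb = 140.5 − 38 = 102.5; x' = -1088 + 9·140.5 = 176.5.
The subsidy expands output by 176.5 − 91 = 85.5 past the efficient level; on those units the gap between marginal cost and willingness to pay runs from 0 up to 38.
DWL = ½ × 38 × 85.5 = 1624.5.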